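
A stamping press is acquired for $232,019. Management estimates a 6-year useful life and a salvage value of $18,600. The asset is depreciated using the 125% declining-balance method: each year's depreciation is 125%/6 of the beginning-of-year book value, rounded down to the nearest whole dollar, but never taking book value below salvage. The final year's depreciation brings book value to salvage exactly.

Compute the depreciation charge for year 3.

$30,294

Depreciable base = $232,019 − $18,600 = $213,419.
Year 1: ⌊$232,019 × 125%/6⌋ = $48,337. Book value $183,682.
Year 2: ⌊$183,682 × 125%/6⌋ = $38,267. Book value $145,415.
Year 3: ⌊$145,415 × 125%/6⌋ = $30,294. Book value $115,121.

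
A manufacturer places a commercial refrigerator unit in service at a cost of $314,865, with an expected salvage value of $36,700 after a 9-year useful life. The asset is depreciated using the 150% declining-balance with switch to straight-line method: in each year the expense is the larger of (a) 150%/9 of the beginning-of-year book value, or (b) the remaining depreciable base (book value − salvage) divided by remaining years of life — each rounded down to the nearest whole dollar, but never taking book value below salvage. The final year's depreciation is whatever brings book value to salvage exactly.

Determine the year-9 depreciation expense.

Depreciable base = $314,865 − $36,700 = $278,165.
Year 1: DB = ⌊$314,865 × 150%/9⌋ = $52,477; SL = ⌊$278,165/9⌋ = $30,907 → take DB $52,477. Book value $262,388.
Year 2: DB = ⌊$262,388 × 150%/9⌋ = $43,731; SL = ⌊$225,688/8⌋ = $28,211 → take DB $43,731. Book value $218,657.
Year 3: DB = ⌊$218,657 × 150%/9⌋ = $36,442; SL = ⌊$181,957/7⌋ = $25,993 → take DB $36,442. Book value $182,215.
Year 4: DB = ⌊$182,215 × 150%/9⌋ = $30,369; SL = ⌊$145,515/6⌋ = $24,252 → take DB $30,369. Book value $151,846.
Year 5: DB = ⌊$151,846 × 150%/9⌋ = $25,307; SL = ⌊$115,146/5⌋ = $23,029 → take DB $25,307. Book value $126,539.
Year 6: DB = ⌊$126,539 × 150%/9⌋ = $21,089; SL = ⌊$89,839/4⌋ = $22,459 → take SL $22,459. Book value $104,080.
Year 7: DB = ⌊$104,080 × 150%/9⌋ = $17,346; SL = ⌊$67,380/3⌋ = $22,460 → take SL $22,460. Book value $81,620.
Year 8: DB = ⌊$81,620 × 150%/9⌋ = $13,603; SL = ⌊$44,920/2⌋ = $22,460 → take SL $22,460. Book value $59,160.
Year 9 (final): $59,160 − $36,700 = $22,460. Book value $36,700.

$22,460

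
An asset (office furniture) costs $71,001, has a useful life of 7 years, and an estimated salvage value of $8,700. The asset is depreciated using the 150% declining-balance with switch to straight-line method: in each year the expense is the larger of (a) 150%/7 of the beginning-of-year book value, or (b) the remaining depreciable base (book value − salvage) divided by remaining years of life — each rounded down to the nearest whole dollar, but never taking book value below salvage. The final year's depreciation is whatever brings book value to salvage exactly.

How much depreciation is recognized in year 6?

Depreciable base = $71,001 − $8,700 = $62,301.
Year 1: DB = ⌊$71,001 × 150%/7⌋ = $15,214; SL = ⌊$62,301/7⌋ = $8,900 → take DB $15,214. Book value $55,787.
Year 2: DB = ⌊$55,787 × 150%/7⌋ = $11,954; SL = ⌊$47,087/6⌋ = $7,847 → take DB $11,954. Book value $43,833.
Year 3: DB = ⌊$43,833 × 150%/7⌋ = $9,392; SL = ⌊$35,133/5⌋ = $7,026 → take DB $9,392. Book value $34,441.
Year 4: DB = ⌊$34,441 × 150%/7⌋ = $7,380; SL = ⌊$25,741/4⌋ = $6,435 → take DB $7,380. Book value $27,061.
Year 5: DB = ⌊$27,061 × 150%/7⌋ = $5,798; SL = ⌊$18,361/3⌋ = $6,120 → take SL $6,120. Book value $20,941.
Year 6: DB = ⌊$20,941 × 150%/7⌋ = $4,487; SL = ⌊$12,241/2⌋ = $6,120 → take SL $6,120. Book value $14,821.

$6,120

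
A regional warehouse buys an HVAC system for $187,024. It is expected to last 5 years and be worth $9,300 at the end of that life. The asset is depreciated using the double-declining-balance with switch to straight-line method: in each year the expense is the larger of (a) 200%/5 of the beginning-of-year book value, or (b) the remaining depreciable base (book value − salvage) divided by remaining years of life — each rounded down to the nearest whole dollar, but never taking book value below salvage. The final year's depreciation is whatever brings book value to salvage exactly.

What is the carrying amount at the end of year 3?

Depreciable base = $187,024 − $9,300 = $177,724.
Year 1: DB = ⌊$187,024 × 200%/5⌋ = $74,809; SL = ⌊$177,724/5⌋ = $35,544 → take DB $74,809. Book value $112,215.
Year 2: DB = ⌊$112,215 × 200%/5⌋ = $44,886; SL = ⌊$102,915/4⌋ = $25,728 → take DB $44,886. Book value $67,329.
Year 3: DB = ⌊$67,329 × 200%/5⌋ = $26,931; SL = ⌊$58,029/3⌋ = $19,343 → take DB $26,931. Book value $40,398.

$40,398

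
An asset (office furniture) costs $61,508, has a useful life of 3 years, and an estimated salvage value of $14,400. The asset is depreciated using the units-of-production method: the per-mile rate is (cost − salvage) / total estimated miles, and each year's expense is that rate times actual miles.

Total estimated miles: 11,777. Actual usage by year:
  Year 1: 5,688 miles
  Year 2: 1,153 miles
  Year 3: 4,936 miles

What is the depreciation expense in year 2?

Depreciable base = $61,508 − $14,400 = $47,108.
Rate = $47,108 / 11,777 miles = $4 per mile.
Year 1: 5,688 × $4 = $22,752. Book value $38,756.
Year 2: 1,153 × $4 = $4,612. Book value $34,144.

$4,612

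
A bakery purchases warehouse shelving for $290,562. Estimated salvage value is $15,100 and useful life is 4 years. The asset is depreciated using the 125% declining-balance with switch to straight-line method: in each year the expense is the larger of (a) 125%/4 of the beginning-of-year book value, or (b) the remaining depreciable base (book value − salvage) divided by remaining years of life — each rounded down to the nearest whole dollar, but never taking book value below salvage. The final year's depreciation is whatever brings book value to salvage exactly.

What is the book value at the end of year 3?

Depreciable base = $290,562 − $15,100 = $275,462.
Year 1: DB = ⌊$290,562 × 125%/4⌋ = $90,800; SL = ⌊$275,462/4⌋ = $68,865 → take DB $90,800. Book value $199,762.
Year 2: DB = ⌊$199,762 × 125%/4⌋ = $62,425; SL = ⌊$184,662/3⌋ = $61,554 → take DB $62,425. Book value $137,337.
Year 3: DB = ⌊$137,337 × 125%/4⌋ = $42,917; SL = ⌊$122,237/2⌋ = $61,118 → take SL $61,118. Book value $76,219.

$76,219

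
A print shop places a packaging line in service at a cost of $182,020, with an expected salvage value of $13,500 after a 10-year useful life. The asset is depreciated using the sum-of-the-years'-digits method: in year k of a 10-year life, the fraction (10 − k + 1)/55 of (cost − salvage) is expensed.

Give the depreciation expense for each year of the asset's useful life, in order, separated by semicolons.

$30,640; $27,576; $24,512; $21,448; $18,384; $15,320; $12,256; $9,192; $6,128; $3,064

Depreciable base = $182,020 − $13,500 = $168,520.
Sum of the years' digits = 10+9+8+7+6+5+4+3+2+1 = 55.
Year 1: $168,520 × 10/55 = $30,640. Book value $151,380.
Year 2: $168,520 × 9/55 = $27,576. Book value $123,804.
Year 3: $168,520 × 8/55 = $24,512. Book value $99,292.
Year 4: $168,520 × 7/55 = $21,448. Book value $77,844.
Year 5: $168,520 × 6/55 = $18,384. Book value $59,460.
Year 6: $168,520 × 5/55 = $15,320. Book value $44,140.
Year 7: $168,520 × 4/55 = $12,256. Book value $31,884.
Year 8: $168,520 × 3/55 = $9,192. Book value $22,692.
Year 9: $168,520 × 2/55 = $6,128. Book value $16,564.
Year 10: $168,520 × 1/55 = $3,064. Book value $13,500.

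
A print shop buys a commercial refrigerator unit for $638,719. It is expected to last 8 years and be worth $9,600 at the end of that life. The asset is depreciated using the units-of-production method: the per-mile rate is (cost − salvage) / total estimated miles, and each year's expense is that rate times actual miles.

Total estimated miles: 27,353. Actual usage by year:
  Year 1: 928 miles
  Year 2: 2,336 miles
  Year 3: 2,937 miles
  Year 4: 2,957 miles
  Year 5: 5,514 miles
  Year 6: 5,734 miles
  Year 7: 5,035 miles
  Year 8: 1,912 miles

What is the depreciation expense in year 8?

Depreciable base = $638,719 − $9,600 = $629,119.
Rate = $629,119 / 27,353 miles = $23 per mile.
Year 1: 928 × $23 = $21,344. Book value $617,375.
Year 2: 2,336 × $23 = $53,728. Book value $563,647.
Year 3: 2,937 × $23 = $67,551. Book value $496,096.
Year 4: 2,957 × $23 = $68,011. Book value $428,085.
Year 5: 5,514 × $23 = $126,822. Book value $301,263.
Year 6: 5,734 × $23 = $131,882. Book value $169,381.
Year 7: 5,035 × $23 = $115,805. Book value $53,576.
Year 8: 1,912 × $23 = $43,976. Book value $9,600.

$43,976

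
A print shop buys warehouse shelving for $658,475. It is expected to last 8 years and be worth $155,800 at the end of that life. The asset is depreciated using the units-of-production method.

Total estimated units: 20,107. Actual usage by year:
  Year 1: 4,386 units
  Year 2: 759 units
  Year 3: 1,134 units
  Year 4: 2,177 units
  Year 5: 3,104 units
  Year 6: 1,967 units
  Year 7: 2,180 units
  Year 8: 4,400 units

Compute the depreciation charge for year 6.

Depreciable base = $658,475 − $155,800 = $502,675.
Rate = $502,675 / 20,107 units = $25 per unit.
Year 1: 4,386 × $25 = $109,650. Book value $548,825.
Year 2: 759 × $25 = $18,975. Book value $529,850.
Year 3: 1,134 × $25 = $28,350. Book value $501,500.
Year 4: 2,177 × $25 = $54,425. Book value $447,075.
Year 5: 3,104 × $25 = $77,600. Book value $369,475.
Year 6: 1,967 × $25 = $49,175. Book value $320,300.

$49,175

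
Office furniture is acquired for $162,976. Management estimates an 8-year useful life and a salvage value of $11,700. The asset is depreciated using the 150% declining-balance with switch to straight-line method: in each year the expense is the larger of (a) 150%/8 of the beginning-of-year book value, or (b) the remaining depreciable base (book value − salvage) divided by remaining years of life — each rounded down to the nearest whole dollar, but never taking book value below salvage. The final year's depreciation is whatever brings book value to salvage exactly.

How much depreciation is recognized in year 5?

Depreciable base = $162,976 − $11,700 = $151,276.
Year 1: DB = ⌊$162,976 × 150%/8⌋ = $30,558; SL = ⌊$151,276/8⌋ = $18,909 → take DB $30,558. Book value $132,418.
Year 2: DB = ⌊$132,418 × 150%/8⌋ = $24,828; SL = ⌊$120,718/7⌋ = $17,245 → take DB $24,828. Book value $107,590.
Year 3: DB = ⌊$107,590 × 150%/8⌋ = $20,173; SL = ⌊$95,890/6⌋ = $15,981 → take DB $20,173. Book value $87,417.
Year 4: DB = ⌊$87,417 × 150%/8⌋ = $16,390; SL = ⌊$75,717/5⌋ = $15,143 → take DB $16,390. Book value $71,027.
Year 5: DB = ⌊$71,027 × 150%/8⌋ = $13,317; SL = ⌊$59,327/4⌋ = $14,831 → take SL $14,831. Book value $56,196.

$14,831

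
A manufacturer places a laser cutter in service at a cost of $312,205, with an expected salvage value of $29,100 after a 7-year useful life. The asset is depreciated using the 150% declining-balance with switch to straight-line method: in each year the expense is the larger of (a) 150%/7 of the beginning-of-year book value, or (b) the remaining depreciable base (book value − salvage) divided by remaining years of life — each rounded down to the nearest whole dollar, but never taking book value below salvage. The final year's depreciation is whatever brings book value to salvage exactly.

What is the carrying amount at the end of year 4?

$118,987

Depreciable base = $312,205 − $29,100 = $283,105.
Year 1: DB = ⌊$312,205 × 150%/7⌋ = $66,901; SL = ⌊$283,105/7⌋ = $40,443 → take DB $66,901. Book value $245,304.
Year 2: DB = ⌊$245,304 × 150%/7⌋ = $52,565; SL = ⌊$216,204/6⌋ = $36,034 → take DB $52,565. Book value $192,739.
Year 3: DB = ⌊$192,739 × 150%/7⌋ = $41,301; SL = ⌊$163,639/5⌋ = $32,727 → take DB $41,301. Book value $151,438.
Year 4: DB = ⌊$151,438 × 150%/7⌋ = $32,451; SL = ⌊$122,338/4⌋ = $30,584 → take DB $32,451. Book value $118,987.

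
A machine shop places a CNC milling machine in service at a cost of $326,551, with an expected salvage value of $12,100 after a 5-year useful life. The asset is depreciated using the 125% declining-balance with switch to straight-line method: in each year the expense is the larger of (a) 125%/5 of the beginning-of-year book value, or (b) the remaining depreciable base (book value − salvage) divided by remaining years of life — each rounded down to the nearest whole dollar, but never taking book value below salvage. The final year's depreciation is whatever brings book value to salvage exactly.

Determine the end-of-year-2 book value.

Depreciable base = $326,551 − $12,100 = $314,451.
Year 1: DB = ⌊$326,551 × 125%/5⌋ = $81,637; SL = ⌊$314,451/5⌋ = $62,890 → take DB $81,637. Book value $244,914.
Year 2: DB = ⌊$244,914 × 125%/5⌋ = $61,228; SL = ⌊$232,814/4⌋ = $58,203 → take DB $61,228. Book value $183,686.

$183,686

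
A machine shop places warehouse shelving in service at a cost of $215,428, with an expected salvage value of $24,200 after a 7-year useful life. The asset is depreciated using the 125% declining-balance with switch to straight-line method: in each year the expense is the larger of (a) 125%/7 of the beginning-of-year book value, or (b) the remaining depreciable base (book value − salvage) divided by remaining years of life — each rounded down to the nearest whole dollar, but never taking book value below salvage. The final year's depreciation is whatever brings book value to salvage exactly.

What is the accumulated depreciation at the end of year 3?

Depreciable base = $215,428 − $24,200 = $191,228.
Year 1: DB = ⌊$215,428 × 125%/7⌋ = $38,469; SL = ⌊$191,228/7⌋ = $27,318 → take DB $38,469. Book value $176,959.
Year 2: DB = ⌊$176,959 × 125%/7⌋ = $31,599; SL = ⌊$152,759/6⌋ = $25,459 → take DB $31,599. Book value $145,360.
Year 3: DB = ⌊$145,360 × 125%/7⌋ = $25,957; SL = ⌊$121,160/5⌋ = $24,232 → take DB $25,957. Book value $119,403.
Accumulated through year 3 = $215,428 − $119,403 = $96,025.

$96,025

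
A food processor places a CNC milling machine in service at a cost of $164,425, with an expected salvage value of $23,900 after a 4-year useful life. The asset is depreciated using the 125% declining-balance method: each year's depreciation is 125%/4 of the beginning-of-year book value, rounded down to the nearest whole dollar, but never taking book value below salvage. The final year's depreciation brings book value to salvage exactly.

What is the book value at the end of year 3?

Depreciable base = $164,425 − $23,900 = $140,525.
Year 1: ⌊$164,425 × 125%/4⌋ = $51,382. Book value $113,043.
Year 2: ⌊$113,043 × 125%/4⌋ = $35,325. Book value $77,718.
Year 3: ⌊$77,718 × 125%/4⌋ = $24,286. Book value $53,432.

$53,432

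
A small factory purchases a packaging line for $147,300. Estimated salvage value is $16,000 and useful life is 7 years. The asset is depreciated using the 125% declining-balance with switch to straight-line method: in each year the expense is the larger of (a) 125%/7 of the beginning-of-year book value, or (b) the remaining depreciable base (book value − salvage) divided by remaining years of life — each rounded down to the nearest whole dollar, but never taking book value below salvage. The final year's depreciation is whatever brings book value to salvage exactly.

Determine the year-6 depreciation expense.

$16,411

Depreciable base = $147,300 − $16,000 = $131,300.
Year 1: DB = ⌊$147,300 × 125%/7⌋ = $26,303; SL = ⌊$131,300/7⌋ = $18,757 → take DB $26,303. Book value $120,997.
Year 2: DB = ⌊$120,997 × 125%/7⌋ = $21,606; SL = ⌊$104,997/6⌋ = $17,499 → take DB $21,606. Book value $99,391.
Year 3: DB = ⌊$99,391 × 125%/7⌋ = $17,748; SL = ⌊$83,391/5⌋ = $16,678 → take DB $17,748. Book value $81,643.
Year 4: DB = ⌊$81,643 × 125%/7⌋ = $14,579; SL = ⌊$65,643/4⌋ = $16,410 → take SL $16,410. Book value $65,233.
Year 5: DB = ⌊$65,233 × 125%/7⌋ = $11,648; SL = ⌊$49,233/3⌋ = $16,411 → take SL $16,411. Book value $48,822.
Year 6: DB = ⌊$48,822 × 125%/7⌋ = $8,718; SL = ⌊$32,822/2⌋ = $16,411 → take SL $16,411. Book value $32,411.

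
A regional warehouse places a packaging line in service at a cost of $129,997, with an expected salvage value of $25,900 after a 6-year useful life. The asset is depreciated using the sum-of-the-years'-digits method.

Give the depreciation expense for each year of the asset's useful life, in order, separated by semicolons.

Depreciable base = $129,997 − $25,900 = $104,097.
Sum of the years' digits = 6+5+4+3+2+1 = 21.
Year 1: $104,097 × 6/21 = $29,742. Book value $100,255.
Year 2: $104,097 × 5/21 = $24,785. Book value $75,470.
Year 3: $104,097 × 4/21 = $19,828. Book value $55,642.
Year 4: $104,097 × 3/21 = $14,871. Book value $40,771.
Year 5: $104,097 × 2/21 = $9,914. Book value $30,857.
Year 6: $104,097 × 1/21 = $4,957. Book value $25,900.

$29,742; $24,785; $19,828; $14,871; $9,914; $4,957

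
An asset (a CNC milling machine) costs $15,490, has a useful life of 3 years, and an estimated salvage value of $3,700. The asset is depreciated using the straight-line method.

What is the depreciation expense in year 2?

$3,930

Depreciable base = $15,490 − $3,700 = $11,790.
Annual expense = $11,790 / 3 = $3,930.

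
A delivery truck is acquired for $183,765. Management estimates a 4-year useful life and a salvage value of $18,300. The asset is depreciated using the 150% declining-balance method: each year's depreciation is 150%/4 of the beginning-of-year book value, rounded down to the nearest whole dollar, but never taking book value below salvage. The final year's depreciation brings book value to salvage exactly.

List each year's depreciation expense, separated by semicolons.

$68,911; $43,070; $26,919; $26,565

Depreciable base = $183,765 − $18,300 = $165,465.
Year 1: ⌊$183,765 × 150%/4⌋ = $68,911. Book value $114,854.
Year 2: ⌊$114,854 × 150%/4⌋ = $43,070. Book value $71,784.
Year 3: ⌊$71,784 × 150%/4⌋ = $26,919. Book value $44,865.
Year 4 (final): $44,865 − $18,300 = $26,565. Book value $18,300.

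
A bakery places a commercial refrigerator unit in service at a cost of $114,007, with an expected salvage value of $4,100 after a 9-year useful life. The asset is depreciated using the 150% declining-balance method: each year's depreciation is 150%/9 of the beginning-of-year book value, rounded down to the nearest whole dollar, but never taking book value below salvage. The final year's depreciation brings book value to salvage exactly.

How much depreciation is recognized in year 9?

Depreciable base = $114,007 − $4,100 = $109,907.
Year 1: ⌊$114,007 × 150%/9⌋ = $19,001. Book value $95,006.
Year 2: ⌊$95,006 × 150%/9⌋ = $15,834. Book value $79,172.
Year 3: ⌊$79,172 × 150%/9⌋ = $13,195. Book value $65,977.
Year 4: ⌊$65,977 × 150%/9⌋ = $10,996. Book value $54,981.
Year 5: ⌊$54,981 × 150%/9⌋ = $9,163. Book value $45,818.
Year 6: ⌊$45,818 × 150%/9⌋ = $7,636. Book value $38,182.
Year 7: ⌊$38,182 × 150%/9⌋ = $6,363. Book value $31,819.
Year 8: ⌊$31,819 × 150%/9⌋ = $5,303. Book value $26,516.
Year 9 (final): $26,516 − $4,100 = $22,416. Book value $4,100.

$22,416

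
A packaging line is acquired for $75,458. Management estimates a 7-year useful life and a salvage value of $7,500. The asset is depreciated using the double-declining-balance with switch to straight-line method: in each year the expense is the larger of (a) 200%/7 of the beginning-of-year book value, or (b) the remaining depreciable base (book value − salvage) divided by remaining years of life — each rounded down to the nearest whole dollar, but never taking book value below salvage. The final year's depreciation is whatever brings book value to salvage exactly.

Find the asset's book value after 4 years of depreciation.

$19,643

Depreciable base = $75,458 − $7,500 = $67,958.
Year 1: DB = ⌊$75,458 × 200%/7⌋ = $21,559; SL = ⌊$67,958/7⌋ = $9,708 → take DB $21,559. Book value $53,899.
Year 2: DB = ⌊$53,899 × 200%/7⌋ = $15,399; SL = ⌊$46,399/6⌋ = $7,733 → take DB $15,399. Book value $38,500.
Year 3: DB = ⌊$38,500 × 200%/7⌋ = $11,000; SL = ⌊$31,000/5⌋ = $6,200 → take DB $11,000. Book value $27,500.
Year 4: DB = ⌊$27,500 × 200%/7⌋ = $7,857; SL = ⌊$20,000/4⌋ = $5,000 → take DB $7,857. Book value $19,643.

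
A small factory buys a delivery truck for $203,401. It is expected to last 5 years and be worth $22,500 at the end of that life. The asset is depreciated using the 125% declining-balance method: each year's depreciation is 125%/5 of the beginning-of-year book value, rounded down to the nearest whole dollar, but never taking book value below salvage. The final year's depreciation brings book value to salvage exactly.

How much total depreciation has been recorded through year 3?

Depreciable base = $203,401 − $22,500 = $180,901.
Year 1: ⌊$203,401 × 125%/5⌋ = $50,850. Book value $152,551.
Year 2: ⌊$152,551 × 125%/5⌋ = $38,137. Book value $114,414.
Year 3: ⌊$114,414 × 125%/5⌋ = $28,603. Book value $85,811.
Accumulated through year 3 = $203,401 − $85,811 = $117,590.

$117,590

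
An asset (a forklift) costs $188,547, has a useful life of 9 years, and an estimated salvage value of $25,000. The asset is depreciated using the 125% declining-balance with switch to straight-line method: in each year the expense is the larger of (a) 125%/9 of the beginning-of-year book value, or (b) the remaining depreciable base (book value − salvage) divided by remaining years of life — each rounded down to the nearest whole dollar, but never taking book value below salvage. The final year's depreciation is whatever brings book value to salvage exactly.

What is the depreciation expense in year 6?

Depreciable base = $188,547 − $25,000 = $163,547.
Year 1: DB = ⌊$188,547 × 125%/9⌋ = $26,187; SL = ⌊$163,547/9⌋ = $18,171 → take DB $26,187. Book value $162,360.
Year 2: DB = ⌊$162,360 × 125%/9⌋ = $22,550; SL = ⌊$137,360/8⌋ = $17,170 → take DB $22,550. Book value $139,810.
Year 3: DB = ⌊$139,810 × 125%/9⌋ = $19,418; SL = ⌊$114,810/7⌋ = $16,401 → take DB $19,418. Book value $120,392.
Year 4: DB = ⌊$120,392 × 125%/9⌋ = $16,721; SL = ⌊$95,392/6⌋ = $15,898 → take DB $16,721. Book value $103,671.
Year 5: DB = ⌊$103,671 × 125%/9⌋ = $14,398; SL = ⌊$78,671/5⌋ = $15,734 → take SL $15,734. Book value $87,937.
Year 6: DB = ⌊$87,937 × 125%/9⌋ = $12,213; SL = ⌊$62,937/4⌋ = $15,734 → take SL $15,734. Book value $72,203.

$15,734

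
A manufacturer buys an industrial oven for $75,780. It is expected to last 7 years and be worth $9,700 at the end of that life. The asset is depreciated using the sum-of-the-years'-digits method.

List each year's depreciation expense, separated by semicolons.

Depreciable base = $75,780 − $9,700 = $66,080.
Sum of the years' digits = 7+6+5+4+3+2+1 = 28.
Year 1: $66,080 × 7/28 = $16,520. Book value $59,260.
Year 2: $66,080 × 6/28 = $14,160. Book value $45,100.
Year 3: $66,080 × 5/28 = $11,800. Book value $33,300.
Year 4: $66,080 × 4/28 = $9,440. Book value $23,860.
Year 5: $66,080 × 3/28 = $7,080. Book value $16,780.
Year 6: $66,080 × 2/28 = $4,720. Book value $12,060.
Year 7: $66,080 × 1/28 = $2,360. Book value $9,700.

$16,520; $14,160; $11,800; $9,440; $7,080; $4,720; $2,360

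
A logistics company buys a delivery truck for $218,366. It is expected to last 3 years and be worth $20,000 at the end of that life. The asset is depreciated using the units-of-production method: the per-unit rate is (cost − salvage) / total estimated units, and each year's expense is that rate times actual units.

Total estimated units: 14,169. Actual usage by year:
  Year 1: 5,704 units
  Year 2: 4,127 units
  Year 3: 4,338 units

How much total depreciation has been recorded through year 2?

Depreciable base = $218,366 − $20,000 = $198,366.
Rate = $198,366 / 14,169 units = $14 per unit.
Year 1: 5,704 × $14 = $79,856. Book value $138,510.
Year 2: 4,127 × $14 = $57,778. Book value $80,732.
Accumulated through year 2 = $218,366 − $80,732 = $137,634.

$137,634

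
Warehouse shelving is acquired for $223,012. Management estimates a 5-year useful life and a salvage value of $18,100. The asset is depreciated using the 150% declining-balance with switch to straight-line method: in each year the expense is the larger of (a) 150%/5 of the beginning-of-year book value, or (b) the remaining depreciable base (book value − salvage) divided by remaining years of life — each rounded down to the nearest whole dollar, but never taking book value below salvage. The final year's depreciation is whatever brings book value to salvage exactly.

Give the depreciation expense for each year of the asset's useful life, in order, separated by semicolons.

$66,903; $46,832; $32,783; $29,197; $29,197

Depreciable base = $223,012 − $18,100 = $204,912.
Year 1: DB = ⌊$223,012 × 150%/5⌋ = $66,903; SL = ⌊$204,912/5⌋ = $40,982 → take DB $66,903. Book value $156,109.
Year 2: DB = ⌊$156,109 × 150%/5⌋ = $46,832; SL = ⌊$138,009/4⌋ = $34,502 → take DB $46,832. Book value $109,277.
Year 3: DB = ⌊$109,277 × 150%/5⌋ = $32,783; SL = ⌊$91,177/3⌋ = $30,392 → take DB $32,783. Book value $76,494.
Year 4: DB = ⌊$76,494 × 150%/5⌋ = $22,948; SL = ⌊$58,394/2⌋ = $29,197 → take SL $29,197. Book value $47,297.
Year 5 (final): $47,297 − $18,100 = $29,197. Book value $18,100.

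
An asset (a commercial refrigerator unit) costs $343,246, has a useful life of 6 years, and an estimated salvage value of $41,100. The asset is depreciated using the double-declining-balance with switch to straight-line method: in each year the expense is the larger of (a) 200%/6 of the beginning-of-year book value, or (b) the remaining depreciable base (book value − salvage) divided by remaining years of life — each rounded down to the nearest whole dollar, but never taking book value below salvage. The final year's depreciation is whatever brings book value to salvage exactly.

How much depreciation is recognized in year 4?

$33,901

Depreciable base = $343,246 − $41,100 = $302,146.
Year 1: DB = ⌊$343,246 × 200%/6⌋ = $114,415; SL = ⌊$302,146/6⌋ = $50,357 → take DB $114,415. Book value $228,831.
Year 2: DB = ⌊$228,831 × 200%/6⌋ = $76,277; SL = ⌊$187,731/5⌋ = $37,546 → take DB $76,277. Book value $152,554.
Year 3: DB = ⌊$152,554 × 200%/6⌋ = $50,851; SL = ⌊$111,454/4⌋ = $27,863 → take DB $50,851. Book value $101,703.
Year 4: DB = ⌊$101,703 × 200%/6⌋ = $33,901; SL = ⌊$60,603/3⌋ = $20,201 → take DB $33,901. Book value $67,802.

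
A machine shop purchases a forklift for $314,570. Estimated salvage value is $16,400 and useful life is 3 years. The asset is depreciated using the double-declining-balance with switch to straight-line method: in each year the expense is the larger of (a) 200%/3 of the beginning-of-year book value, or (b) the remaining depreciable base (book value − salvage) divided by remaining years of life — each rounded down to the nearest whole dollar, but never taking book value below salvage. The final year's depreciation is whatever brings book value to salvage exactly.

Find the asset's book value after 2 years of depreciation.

$34,953

Depreciable base = $314,570 − $16,400 = $298,170.
Year 1: DB = ⌊$314,570 × 200%/3⌋ = $209,713; SL = ⌊$298,170/3⌋ = $99,390 → take DB $209,713. Book value $104,857.
Year 2: DB = ⌊$104,857 × 200%/3⌋ = $69,904; SL = ⌊$88,457/2⌋ = $44,228 → take DB $69,904. Book value $34,953.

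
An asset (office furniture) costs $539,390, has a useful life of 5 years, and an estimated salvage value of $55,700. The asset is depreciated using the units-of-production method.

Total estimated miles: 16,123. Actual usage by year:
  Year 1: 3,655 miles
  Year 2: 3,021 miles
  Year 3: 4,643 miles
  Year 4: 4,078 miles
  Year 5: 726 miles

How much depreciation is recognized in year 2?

$90,630

Depreciable base = $539,390 − $55,700 = $483,690.
Rate = $483,690 / 16,123 miles = $30 per mile.
Year 1: 3,655 × $30 = $109,650. Book value $429,740.
Year 2: 3,021 × $30 = $90,630. Book value $339,110.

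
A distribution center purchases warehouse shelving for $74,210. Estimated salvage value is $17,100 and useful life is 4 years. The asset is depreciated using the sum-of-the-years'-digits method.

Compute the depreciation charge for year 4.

Depreciable base = $74,210 − $17,100 = $57,110.
Sum of the years' digits = 4+3+2+1 = 10.
Year 1: $57,110 × 4/10 = $22,844. Book value $51,366.
Year 2: $57,110 × 3/10 = $17,133. Book value $34,233.
Year 3: $57,110 × 2/10 = $11,422. Book value $22,811.
Year 4: $57,110 × 1/10 = $5,711. Book value $17,100.

$5,711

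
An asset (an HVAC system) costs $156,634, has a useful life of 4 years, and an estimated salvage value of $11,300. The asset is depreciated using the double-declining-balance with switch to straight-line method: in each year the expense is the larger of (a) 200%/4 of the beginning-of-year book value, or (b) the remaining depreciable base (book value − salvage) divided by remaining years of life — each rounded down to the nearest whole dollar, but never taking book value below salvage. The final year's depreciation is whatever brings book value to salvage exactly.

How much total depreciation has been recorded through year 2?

Depreciable base = $156,634 − $11,300 = $145,334.
Year 1: DB = ⌊$156,634 × 200%/4⌋ = $78,317; SL = ⌊$145,334/4⌋ = $36,333 → take DB $78,317. Book value $78,317.
Year 2: DB = ⌊$78,317 × 200%/4⌋ = $39,158; SL = ⌊$67,017/3⌋ = $22,339 → take DB $39,158. Book value $39,159.
Accumulated through year 2 = $156,634 − $39,159 = $117,475.

$117,475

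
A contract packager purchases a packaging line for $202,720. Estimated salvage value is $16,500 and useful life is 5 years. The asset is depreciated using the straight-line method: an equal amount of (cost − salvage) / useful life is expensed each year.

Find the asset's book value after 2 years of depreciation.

Depreciable base = $202,720 − $16,500 = $186,220.
Annual expense = $186,220 / 5 = $37,244.
End of year 1: book value $165,476.
End of year 2: book value $128,232.

$128,232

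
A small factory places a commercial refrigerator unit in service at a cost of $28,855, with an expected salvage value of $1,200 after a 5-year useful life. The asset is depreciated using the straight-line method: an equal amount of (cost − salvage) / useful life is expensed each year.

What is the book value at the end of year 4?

$6,731

Depreciable base = $28,855 − $1,200 = $27,655.
Annual expense = $27,655 / 5 = $5,531.
End of year 1: book value $23,324.
End of year 2: book value $17,793.
End of year 3: book value $12,262.
End of year 4: book value $6,731.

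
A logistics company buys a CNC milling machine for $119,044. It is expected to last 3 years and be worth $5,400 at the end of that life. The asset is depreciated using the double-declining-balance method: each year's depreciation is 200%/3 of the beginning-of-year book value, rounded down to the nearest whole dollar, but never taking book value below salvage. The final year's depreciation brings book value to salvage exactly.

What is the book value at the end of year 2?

Depreciable base = $119,044 − $5,400 = $113,644.
Year 1: ⌊$119,044 × 200%/3⌋ = $79,362. Book value $39,682.
Year 2: ⌊$39,682 × 200%/3⌋ = $26,454. Book value $13,228.

$13,228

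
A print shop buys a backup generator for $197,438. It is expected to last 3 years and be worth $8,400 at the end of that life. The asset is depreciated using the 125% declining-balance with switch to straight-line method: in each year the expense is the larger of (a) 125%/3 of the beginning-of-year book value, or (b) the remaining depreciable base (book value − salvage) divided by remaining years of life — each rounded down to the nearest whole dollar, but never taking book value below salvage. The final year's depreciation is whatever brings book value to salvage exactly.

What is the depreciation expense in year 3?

$53,387

Depreciable base = $197,438 − $8,400 = $189,038.
Year 1: DB = ⌊$197,438 × 125%/3⌋ = $82,265; SL = ⌊$189,038/3⌋ = $63,012 → take DB $82,265. Book value $115,173.
Year 2: DB = ⌊$115,173 × 125%/3⌋ = $47,988; SL = ⌊$106,773/2⌋ = $53,386 → take SL $53,386. Book value $61,787.
Year 3 (final): $61,787 − $8,400 = $53,387. Book value $8,400.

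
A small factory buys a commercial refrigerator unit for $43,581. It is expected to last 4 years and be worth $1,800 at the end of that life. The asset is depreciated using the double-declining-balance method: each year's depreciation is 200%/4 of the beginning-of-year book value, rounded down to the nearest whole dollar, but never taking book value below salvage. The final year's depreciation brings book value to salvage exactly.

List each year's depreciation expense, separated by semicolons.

$21,790; $10,895; $5,448; $3,648

Depreciable base = $43,581 − $1,800 = $41,781.
Year 1: ⌊$43,581 × 200%/4⌋ = $21,790. Book value $21,791.
Year 2: ⌊$21,791 × 200%/4⌋ = $10,895. Book value $10,896.
Year 3: ⌊$10,896 × 200%/4⌋ = $5,448. Book value $5,448.
Year 4 (final): $5,448 − $1,800 = $3,648. Book value $1,800.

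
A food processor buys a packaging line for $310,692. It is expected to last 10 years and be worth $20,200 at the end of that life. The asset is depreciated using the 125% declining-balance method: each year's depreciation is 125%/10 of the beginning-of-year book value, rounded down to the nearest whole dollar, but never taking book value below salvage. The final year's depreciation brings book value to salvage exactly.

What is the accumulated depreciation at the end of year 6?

$171,253

Depreciable base = $310,692 − $20,200 = $290,492.
Year 1: ⌊$310,692 × 125%/10⌋ = $38,836. Book value $271,856.
Year 2: ⌊$271,856 × 125%/10⌋ = $33,982. Book value $237,874.
Year 3: ⌊$237,874 × 125%/10⌋ = $29,734. Book value $208,140.
Year 4: ⌊$208,140 × 125%/10⌋ = $26,017. Book value $182,123.
Year 5: ⌊$182,123 × 125%/10⌋ = $22,765. Book value $159,358.
Year 6: ⌊$159,358 × 125%/10⌋ = $19,919. Book value $139,439.
Accumulated through year 6 = $310,692 − $139,439 = $171,253.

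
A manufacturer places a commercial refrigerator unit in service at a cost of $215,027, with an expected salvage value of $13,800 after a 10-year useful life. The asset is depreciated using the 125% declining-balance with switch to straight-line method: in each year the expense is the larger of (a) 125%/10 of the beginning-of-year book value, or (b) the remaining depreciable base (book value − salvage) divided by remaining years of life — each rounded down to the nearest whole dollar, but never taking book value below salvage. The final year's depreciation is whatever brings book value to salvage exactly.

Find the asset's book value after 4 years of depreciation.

$125,446

Depreciable base = $215,027 − $13,800 = $201,227.
Year 1: DB = ⌊$215,027 × 125%/10⌋ = $26,878; SL = ⌊$201,227/10⌋ = $20,122 → take DB $26,878. Book value $188,149.
Year 2: DB = ⌊$188,149 × 125%/10⌋ = $23,518; SL = ⌊$174,349/9⌋ = $19,372 → take DB $23,518. Book value $164,631.
Year 3: DB = ⌊$164,631 × 125%/10⌋ = $20,578; SL = ⌊$150,831/8⌋ = $18,853 → take DB $20,578. Book value $144,053.
Year 4: DB = ⌊$144,053 × 125%/10⌋ = $18,006; SL = ⌊$130,253/7⌋ = $18,607 → take SL $18,607. Book value $125,446.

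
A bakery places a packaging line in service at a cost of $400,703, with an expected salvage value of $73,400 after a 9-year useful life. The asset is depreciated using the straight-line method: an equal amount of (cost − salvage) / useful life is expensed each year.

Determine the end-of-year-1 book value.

Depreciable base = $400,703 − $73,400 = $327,303.
Annual expense = $327,303 / 9 = $36,367.
End of year 1: book value $364,336.

$364,336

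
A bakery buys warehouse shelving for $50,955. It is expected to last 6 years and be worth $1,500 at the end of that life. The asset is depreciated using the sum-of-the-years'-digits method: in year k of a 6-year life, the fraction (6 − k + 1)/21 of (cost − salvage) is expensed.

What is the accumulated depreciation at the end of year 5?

Depreciable base = $50,955 − $1,500 = $49,455.
Sum of the years' digits = 6+5+4+3+2+1 = 21.
Year 1: $49,455 × 6/21 = $14,130. Book value $36,825.
Year 2: $49,455 × 5/21 = $11,775. Book value $25,050.
Year 3: $49,455 × 4/21 = $9,420. Book value $15,630.
Year 4: $49,455 × 3/21 = $7,065. Book value $8,565.
Year 5: $49,455 × 2/21 = $4,710. Book value $3,855.
Accumulated through year 5 = $50,955 − $3,855 = $47,100.

$47,100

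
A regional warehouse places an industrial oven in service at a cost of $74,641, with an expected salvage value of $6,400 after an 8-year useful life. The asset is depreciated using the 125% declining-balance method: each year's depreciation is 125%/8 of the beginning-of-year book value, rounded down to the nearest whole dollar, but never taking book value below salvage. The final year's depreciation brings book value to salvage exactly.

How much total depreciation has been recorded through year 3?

$29,804

Depreciable base = $74,641 − $6,400 = $68,241.
Year 1: ⌊$74,641 × 125%/8⌋ = $11,662. Book value $62,979.
Year 2: ⌊$62,979 × 125%/8⌋ = $9,840. Book value $53,139.
Year 3: ⌊$53,139 × 125%/8⌋ = $8,302. Book value $44,837.
Accumulated through year 3 = $74,641 − $44,837 = $29,804.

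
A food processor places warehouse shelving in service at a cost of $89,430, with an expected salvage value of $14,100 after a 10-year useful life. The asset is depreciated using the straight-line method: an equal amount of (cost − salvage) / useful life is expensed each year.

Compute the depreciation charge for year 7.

$7,533

Depreciable base = $89,430 − $14,100 = $75,330.
Annual expense = $75,330 / 10 = $7,533.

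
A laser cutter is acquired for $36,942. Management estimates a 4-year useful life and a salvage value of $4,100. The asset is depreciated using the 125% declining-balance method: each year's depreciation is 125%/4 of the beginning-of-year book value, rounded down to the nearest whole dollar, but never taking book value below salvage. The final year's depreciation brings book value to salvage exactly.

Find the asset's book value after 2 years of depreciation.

Depreciable base = $36,942 − $4,100 = $32,842.
Year 1: ⌊$36,942 × 125%/4⌋ = $11,544. Book value $25,398.
Year 2: ⌊$25,398 × 125%/4⌋ = $7,936. Book value $17,462.

$17,462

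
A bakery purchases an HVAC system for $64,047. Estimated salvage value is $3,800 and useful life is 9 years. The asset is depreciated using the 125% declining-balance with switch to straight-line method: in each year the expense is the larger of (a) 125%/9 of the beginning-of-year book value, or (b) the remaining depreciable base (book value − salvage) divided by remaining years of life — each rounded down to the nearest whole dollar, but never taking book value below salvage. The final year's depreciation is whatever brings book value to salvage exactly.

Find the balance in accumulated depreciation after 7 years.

$47,881

Depreciable base = $64,047 − $3,800 = $60,247.
Year 1: DB = ⌊$64,047 × 125%/9⌋ = $8,895; SL = ⌊$60,247/9⌋ = $6,694 → take DB $8,895. Book value $55,152.
Year 2: DB = ⌊$55,152 × 125%/9⌋ = $7,660; SL = ⌊$51,352/8⌋ = $6,419 → take DB $7,660. Book value $47,492.
Year 3: DB = ⌊$47,492 × 125%/9⌋ = $6,596; SL = ⌊$43,692/7⌋ = $6,241 → take DB $6,596. Book value $40,896.
Year 4: DB = ⌊$40,896 × 125%/9⌋ = $5,680; SL = ⌊$37,096/6⌋ = $6,182 → take SL $6,182. Book value $34,714.
Year 5: DB = ⌊$34,714 × 125%/9⌋ = $4,821; SL = ⌊$30,914/5⌋ = $6,182 → take SL $6,182. Book value $28,532.
Year 6: DB = ⌊$28,532 × 125%/9⌋ = $3,962; SL = ⌊$24,732/4⌋ = $6,183 → take SL $6,183. Book value $22,349.
Year 7: DB = ⌊$22,349 × 125%/9⌋ = $3,104; SL = ⌊$18,549/3⌋ = $6,183 → take SL $6,183. Book value $16,166.
Accumulated through year 7 = $64,047 − $16,166 = $47,881.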